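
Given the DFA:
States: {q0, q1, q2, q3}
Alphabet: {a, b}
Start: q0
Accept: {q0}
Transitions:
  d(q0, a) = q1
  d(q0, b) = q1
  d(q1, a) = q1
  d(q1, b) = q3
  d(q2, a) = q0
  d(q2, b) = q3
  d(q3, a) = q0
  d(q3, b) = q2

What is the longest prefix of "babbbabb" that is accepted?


Run the DFA, marking each prefix where the state is accepting:
  "" -> q0 [accept]
  "b" -> q1 [reject]
  "ba" -> q1 [reject]
  "bab" -> q3 [reject]
  "babb" -> q2 [reject]
  "babbb" -> q3 [reject]
  "babbba" -> q0 [accept]
  "babbbab" -> q1 [reject]
  "babbbabb" -> q3 [reject]

"babbba"


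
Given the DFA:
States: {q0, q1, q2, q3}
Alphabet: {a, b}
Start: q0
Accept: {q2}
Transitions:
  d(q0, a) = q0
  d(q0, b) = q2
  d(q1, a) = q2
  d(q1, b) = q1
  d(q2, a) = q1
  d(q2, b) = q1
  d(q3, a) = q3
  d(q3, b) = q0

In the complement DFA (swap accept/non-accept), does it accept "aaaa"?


Trace: q0 -> q0 -> q0 -> q0 -> q0
Final: q0
Original accept: {q2}
Complement: q0 is not in original accept

Yes, complement accepts (original rejects)


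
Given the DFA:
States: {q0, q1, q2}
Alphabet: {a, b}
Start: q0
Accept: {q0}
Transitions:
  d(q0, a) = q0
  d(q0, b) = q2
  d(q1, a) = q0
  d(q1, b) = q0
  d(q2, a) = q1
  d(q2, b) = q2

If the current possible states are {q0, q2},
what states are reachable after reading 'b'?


Apply transition on 'b' from each current state:
  d(q0, b) = q2
  d(q2, b) = q2

{q2}


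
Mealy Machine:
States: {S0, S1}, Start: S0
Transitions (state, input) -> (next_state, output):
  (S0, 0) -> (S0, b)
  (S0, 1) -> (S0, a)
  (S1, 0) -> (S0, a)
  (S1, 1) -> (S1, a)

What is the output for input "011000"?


Step-by-step:
  (S0, 0) -> (S0, b)
  (S0, 1) -> (S0, a)
  (S0, 1) -> (S0, a)
  (S0, 0) -> (S0, b)
  (S0, 0) -> (S0, b)
  (S0, 0) -> (S0, b)

"baabbb"


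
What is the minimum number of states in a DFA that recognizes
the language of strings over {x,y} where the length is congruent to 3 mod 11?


States track (length) mod 11.
Need 11 states: one per remainder 0..10; accept = remainder 3.

11


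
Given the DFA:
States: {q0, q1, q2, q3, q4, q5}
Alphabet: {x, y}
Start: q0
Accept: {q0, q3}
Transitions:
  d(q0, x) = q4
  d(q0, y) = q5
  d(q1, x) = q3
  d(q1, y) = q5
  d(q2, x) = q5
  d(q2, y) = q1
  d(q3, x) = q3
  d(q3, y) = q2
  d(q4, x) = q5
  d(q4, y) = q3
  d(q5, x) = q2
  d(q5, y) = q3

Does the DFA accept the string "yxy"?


Trace: q0 -> q5 -> q2 -> q1
Final state: q1
Accept states: {q0, q3}

No, rejected (final state q1 is not an accept state)


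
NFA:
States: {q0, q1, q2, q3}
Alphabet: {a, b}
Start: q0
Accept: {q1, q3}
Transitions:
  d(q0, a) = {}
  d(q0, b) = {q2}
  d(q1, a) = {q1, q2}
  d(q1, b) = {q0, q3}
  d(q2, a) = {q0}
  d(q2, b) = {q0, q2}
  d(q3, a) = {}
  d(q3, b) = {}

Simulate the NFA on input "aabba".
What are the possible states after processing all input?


Start: {q0}
  --a--> {}
  --a--> {}
  --b--> {}
  --b--> {}
  --a--> {}

{} (empty set, no valid transitions)


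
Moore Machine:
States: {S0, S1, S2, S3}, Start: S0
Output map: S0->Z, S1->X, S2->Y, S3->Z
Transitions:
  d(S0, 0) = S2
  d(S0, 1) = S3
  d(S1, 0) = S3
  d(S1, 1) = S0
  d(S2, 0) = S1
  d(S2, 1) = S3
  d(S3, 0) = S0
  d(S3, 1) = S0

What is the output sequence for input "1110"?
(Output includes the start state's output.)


Start: S0 (output Z)
  --1--> S3 (output Z)
  --1--> S0 (output Z)
  --1--> S3 (output Z)
  --0--> S0 (output Z)

"ZZZZZ"


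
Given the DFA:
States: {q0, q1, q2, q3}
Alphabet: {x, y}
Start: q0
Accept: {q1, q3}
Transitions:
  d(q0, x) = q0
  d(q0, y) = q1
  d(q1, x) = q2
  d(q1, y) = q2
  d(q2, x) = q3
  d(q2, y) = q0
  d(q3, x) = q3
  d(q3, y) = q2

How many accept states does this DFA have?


Accept states listed: {q1, q3}
Counting: q1(1) q3(2)

2


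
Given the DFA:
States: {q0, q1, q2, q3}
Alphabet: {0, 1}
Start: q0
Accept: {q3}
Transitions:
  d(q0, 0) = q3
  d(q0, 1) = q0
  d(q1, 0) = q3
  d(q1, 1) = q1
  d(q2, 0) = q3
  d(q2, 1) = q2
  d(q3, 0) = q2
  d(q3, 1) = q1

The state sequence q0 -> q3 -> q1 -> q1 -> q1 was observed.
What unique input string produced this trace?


Trace back each transition to find the symbol:
  q0 --[0]--> q3
  q3 --[1]--> q1
  q1 --[1]--> q1
  q1 --[1]--> q1

"0111"


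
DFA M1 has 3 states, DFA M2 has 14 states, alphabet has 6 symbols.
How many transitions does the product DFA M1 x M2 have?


Product DFA has 3 * 14 = 42 states.
Each has 6 transitions: 42 * 6 = 252

252


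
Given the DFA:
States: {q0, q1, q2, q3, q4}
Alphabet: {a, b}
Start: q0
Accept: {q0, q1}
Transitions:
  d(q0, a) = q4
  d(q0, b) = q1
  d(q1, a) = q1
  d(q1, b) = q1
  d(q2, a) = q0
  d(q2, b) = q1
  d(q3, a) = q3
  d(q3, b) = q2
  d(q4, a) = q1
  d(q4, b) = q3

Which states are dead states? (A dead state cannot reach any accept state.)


Forward reachability from each state:
  q0 -> reaches accept state q0 (live)
  q1 -> reaches accept state q1 (live)
  q2 -> reaches accept state q0 (live)
  q3 -> reaches accept state q0 (live)
  q4 -> reaches accept state q0 (live)

None (all states can reach an accept state)


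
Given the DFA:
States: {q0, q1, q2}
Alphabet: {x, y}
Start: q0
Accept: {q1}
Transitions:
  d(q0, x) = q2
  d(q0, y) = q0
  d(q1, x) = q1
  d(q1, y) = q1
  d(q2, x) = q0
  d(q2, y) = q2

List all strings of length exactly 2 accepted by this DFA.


All strings of length 2: 4 total
Accepted: 0

None


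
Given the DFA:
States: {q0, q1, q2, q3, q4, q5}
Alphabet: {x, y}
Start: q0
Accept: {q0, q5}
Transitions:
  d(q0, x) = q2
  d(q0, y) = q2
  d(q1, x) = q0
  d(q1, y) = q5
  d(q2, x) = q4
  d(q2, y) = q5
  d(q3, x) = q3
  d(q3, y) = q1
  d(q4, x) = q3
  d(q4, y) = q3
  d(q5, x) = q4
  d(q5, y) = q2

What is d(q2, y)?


Looking up transition d(q2, y)

q5


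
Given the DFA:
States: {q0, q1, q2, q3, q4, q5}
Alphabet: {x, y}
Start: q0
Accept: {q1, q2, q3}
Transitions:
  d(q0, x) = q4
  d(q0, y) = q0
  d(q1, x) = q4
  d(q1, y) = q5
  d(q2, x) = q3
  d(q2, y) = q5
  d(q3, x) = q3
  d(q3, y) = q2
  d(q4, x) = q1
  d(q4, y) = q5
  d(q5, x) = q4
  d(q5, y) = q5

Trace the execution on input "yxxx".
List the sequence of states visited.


Input: yxxx
d(q0, y) = q0
d(q0, x) = q4
d(q4, x) = q1
d(q1, x) = q4


q0 -> q0 -> q4 -> q1 -> q4


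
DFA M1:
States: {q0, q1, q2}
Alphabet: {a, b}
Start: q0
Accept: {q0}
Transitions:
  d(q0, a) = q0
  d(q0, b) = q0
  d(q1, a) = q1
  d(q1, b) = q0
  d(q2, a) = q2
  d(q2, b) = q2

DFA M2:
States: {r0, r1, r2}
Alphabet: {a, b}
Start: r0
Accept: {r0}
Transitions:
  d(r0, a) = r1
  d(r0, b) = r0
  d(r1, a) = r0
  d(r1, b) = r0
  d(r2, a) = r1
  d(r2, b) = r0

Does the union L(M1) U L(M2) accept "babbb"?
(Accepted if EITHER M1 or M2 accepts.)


M1: final=q0 accepted=True
M2: final=r0 accepted=True

Yes, union accepts


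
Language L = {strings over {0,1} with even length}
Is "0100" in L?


length = 4; 4 mod 2 = 0

Yes, "0100" is in L


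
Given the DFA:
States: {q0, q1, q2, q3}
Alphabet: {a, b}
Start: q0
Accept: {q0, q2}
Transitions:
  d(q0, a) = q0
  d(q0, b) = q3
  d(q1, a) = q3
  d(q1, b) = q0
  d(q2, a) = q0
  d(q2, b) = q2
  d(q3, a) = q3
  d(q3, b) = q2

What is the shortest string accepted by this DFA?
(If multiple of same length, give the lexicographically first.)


BFS by string length (lex-first path to each state shown):
  len 0: q0<-""
Found accept state at length 0.

"" (empty string)


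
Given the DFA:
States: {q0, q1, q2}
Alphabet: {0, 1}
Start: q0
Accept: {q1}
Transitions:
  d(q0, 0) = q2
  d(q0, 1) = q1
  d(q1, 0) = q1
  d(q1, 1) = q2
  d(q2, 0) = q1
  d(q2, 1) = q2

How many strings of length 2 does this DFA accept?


Enumerating all length-2 strings:
  "00" -> q1 [accept]
  "01" -> q2 [reject]
  "10" -> q1 [accept]
  "11" -> q2 [reject]

2 out of 4


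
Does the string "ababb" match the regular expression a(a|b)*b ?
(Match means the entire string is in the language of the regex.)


|string| = 5; first = 'a'; last = 'b'

Yes, "ababb" matches a(a|b)*b


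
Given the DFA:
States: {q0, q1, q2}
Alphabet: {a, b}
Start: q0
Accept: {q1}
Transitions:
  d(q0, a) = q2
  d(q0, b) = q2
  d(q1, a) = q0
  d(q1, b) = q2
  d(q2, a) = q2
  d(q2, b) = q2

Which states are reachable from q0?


BFS from q0:
  layer 0: {q0}
  layer 1: {q2}

{q0, q2}


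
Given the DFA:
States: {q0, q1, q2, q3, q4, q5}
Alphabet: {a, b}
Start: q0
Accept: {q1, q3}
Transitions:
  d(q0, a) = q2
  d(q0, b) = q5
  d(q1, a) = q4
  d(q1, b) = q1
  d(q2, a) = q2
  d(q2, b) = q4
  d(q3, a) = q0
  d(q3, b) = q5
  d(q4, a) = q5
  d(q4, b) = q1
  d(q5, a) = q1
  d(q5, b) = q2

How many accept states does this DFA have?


Accept states listed: {q1, q3}
Counting: q1(1) q3(2)

2


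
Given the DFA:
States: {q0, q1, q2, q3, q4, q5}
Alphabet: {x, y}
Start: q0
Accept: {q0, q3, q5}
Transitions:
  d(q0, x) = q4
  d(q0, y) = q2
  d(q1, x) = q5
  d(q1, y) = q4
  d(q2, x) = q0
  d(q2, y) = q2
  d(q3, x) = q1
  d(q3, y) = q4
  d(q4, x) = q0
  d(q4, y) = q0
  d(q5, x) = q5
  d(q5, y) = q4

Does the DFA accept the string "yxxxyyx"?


Trace: q0 -> q2 -> q0 -> q4 -> q0 -> q2 -> q2 -> q0
Final state: q0
Accept states: {q0, q3, q5}

Yes, accepted (final state q0 is an accept state)


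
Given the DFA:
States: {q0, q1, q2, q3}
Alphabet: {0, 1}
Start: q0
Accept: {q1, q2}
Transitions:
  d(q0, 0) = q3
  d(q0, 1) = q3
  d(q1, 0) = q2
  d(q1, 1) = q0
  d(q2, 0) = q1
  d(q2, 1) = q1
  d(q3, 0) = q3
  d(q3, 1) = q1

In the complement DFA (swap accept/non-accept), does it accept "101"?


Trace: q0 -> q3 -> q3 -> q1
Final: q1
Original accept: {q1, q2}
Complement: q1 is in original accept

No, complement rejects (original accepts)


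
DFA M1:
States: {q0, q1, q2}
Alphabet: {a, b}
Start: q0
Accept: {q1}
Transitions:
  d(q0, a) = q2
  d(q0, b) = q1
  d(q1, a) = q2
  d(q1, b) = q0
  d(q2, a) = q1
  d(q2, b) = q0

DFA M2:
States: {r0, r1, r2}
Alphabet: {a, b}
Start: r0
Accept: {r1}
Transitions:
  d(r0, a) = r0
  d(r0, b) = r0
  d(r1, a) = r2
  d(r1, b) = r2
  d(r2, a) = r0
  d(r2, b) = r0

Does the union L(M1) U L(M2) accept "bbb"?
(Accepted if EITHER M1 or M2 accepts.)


M1: final=q1 accepted=True
M2: final=r0 accepted=False

Yes, union accepts


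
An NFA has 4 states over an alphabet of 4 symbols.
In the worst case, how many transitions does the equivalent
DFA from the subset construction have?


Subset construction: one DFA state per subset of NFA states = 2^4 = 16 states.
Each DFA state has 4 outgoing transitions: 16 * 4 = 64

64


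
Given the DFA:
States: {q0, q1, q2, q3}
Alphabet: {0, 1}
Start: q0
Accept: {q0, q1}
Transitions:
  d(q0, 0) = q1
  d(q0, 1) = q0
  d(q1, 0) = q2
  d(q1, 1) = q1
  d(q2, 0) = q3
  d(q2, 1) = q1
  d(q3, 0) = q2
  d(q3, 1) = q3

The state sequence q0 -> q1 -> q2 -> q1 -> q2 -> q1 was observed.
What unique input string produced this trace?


Trace back each transition to find the symbol:
  q0 --[0]--> q1
  q1 --[0]--> q2
  q2 --[1]--> q1
  q1 --[0]--> q2
  q2 --[1]--> q1

"00101"


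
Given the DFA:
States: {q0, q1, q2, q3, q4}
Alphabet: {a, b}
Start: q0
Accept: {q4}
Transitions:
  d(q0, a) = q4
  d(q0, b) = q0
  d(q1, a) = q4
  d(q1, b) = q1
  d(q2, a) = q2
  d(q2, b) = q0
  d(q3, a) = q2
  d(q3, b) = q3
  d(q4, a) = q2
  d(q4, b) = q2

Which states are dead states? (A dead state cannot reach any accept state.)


Forward reachability from each state:
  q0 -> reaches accept state q4 (live)
  q1 -> reaches accept state q4 (live)
  q2 -> reaches accept state q4 (live)
  q3 -> reaches accept state q4 (live)
  q4 -> reaches accept state q4 (live)

None (all states can reach an accept state)


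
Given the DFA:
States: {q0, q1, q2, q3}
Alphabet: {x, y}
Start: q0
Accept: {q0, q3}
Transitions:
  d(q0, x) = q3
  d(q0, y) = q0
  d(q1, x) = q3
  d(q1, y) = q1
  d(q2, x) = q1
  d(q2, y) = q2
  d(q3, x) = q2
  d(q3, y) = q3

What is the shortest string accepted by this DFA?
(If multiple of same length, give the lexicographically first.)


BFS by string length (lex-first path to each state shown):
  len 0: q0<-""
Found accept state at length 0.

"" (empty string)


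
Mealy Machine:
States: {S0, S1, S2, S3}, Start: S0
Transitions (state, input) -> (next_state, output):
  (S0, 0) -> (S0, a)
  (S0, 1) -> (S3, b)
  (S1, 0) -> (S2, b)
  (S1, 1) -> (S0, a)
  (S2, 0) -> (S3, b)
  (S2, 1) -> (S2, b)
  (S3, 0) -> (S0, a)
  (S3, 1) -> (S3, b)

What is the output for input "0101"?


Step-by-step:
  (S0, 0) -> (S0, a)
  (S0, 1) -> (S3, b)
  (S3, 0) -> (S0, a)
  (S0, 1) -> (S3, b)

"abab"


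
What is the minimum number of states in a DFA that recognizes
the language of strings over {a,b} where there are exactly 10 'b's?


States: count = 0, 1, ..., 10 (that's 11 states), plus a dead state for count > 10.
Total: 11 + 1 = 12. Accept = count-10 state.

12


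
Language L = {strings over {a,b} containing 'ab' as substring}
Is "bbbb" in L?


'ab' does not occur

No, "bbbb" is not in L


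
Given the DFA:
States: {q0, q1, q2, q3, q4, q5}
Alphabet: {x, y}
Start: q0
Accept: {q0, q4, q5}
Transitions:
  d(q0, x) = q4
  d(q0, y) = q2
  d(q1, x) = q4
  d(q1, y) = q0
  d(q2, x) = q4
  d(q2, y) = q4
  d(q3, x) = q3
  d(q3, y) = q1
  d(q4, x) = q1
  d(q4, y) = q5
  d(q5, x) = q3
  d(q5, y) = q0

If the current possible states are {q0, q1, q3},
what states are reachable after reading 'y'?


Apply transition on 'y' from each current state:
  d(q0, y) = q2
  d(q1, y) = q0
  d(q3, y) = q1

{q0, q1, q2}


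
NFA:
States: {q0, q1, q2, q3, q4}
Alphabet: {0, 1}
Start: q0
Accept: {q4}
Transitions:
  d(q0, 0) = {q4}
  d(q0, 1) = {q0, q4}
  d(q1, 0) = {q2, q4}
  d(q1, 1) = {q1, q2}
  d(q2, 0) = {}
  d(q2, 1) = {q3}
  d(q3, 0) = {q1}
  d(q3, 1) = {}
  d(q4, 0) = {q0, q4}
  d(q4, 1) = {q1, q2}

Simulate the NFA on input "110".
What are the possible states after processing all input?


Start: {q0}
  --1--> {q0, q4}
  --1--> {q0, q1, q2, q4}
  --0--> {q0, q2, q4}

{q0, q2, q4}


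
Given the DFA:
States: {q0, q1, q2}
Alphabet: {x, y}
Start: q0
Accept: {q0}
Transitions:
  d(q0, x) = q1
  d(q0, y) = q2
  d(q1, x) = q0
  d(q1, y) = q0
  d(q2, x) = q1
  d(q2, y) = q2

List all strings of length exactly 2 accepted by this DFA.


All strings of length 2: 4 total
Accepted: 2

"xx", "xy"


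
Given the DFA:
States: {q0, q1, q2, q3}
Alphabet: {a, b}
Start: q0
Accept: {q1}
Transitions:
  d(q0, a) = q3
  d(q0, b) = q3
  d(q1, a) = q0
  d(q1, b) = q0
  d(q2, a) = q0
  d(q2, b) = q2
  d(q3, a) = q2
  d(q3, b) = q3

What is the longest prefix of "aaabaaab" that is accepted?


Run the DFA, marking each prefix where the state is accepting:
  "" -> q0 [reject]
  "a" -> q3 [reject]
  "aa" -> q2 [reject]
  "aaa" -> q0 [reject]
  "aaab" -> q3 [reject]
  "aaaba" -> q2 [reject]
  "aaabaa" -> q0 [reject]
  "aaabaaa" -> q3 [reject]
  "aaabaaab" -> q3 [reject]

No prefix is accepted


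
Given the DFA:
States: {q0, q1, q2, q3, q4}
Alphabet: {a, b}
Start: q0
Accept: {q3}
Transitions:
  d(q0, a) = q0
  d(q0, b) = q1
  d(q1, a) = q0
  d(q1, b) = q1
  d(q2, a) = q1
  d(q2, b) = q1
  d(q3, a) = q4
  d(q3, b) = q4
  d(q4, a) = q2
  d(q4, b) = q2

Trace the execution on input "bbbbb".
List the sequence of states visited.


Input: bbbbb
d(q0, b) = q1
d(q1, b) = q1
d(q1, b) = q1
d(q1, b) = q1
d(q1, b) = q1


q0 -> q1 -> q1 -> q1 -> q1 -> q1


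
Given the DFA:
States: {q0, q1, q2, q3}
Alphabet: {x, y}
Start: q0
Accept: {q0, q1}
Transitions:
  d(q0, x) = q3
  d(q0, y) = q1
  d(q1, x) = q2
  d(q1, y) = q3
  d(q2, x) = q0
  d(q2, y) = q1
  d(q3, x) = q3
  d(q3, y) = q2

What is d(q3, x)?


Looking up transition d(q3, x)

q3


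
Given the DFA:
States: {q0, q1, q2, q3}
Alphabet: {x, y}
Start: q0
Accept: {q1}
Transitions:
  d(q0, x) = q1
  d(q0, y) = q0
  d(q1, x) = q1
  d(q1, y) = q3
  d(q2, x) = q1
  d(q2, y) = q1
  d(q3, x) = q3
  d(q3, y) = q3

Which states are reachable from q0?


BFS from q0:
  layer 0: {q0}
  layer 1: {q1}
  layer 2: {q3}

{q0, q1, q3}


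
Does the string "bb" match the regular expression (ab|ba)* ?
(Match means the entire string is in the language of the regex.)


|string| = 2; first = 'b'; last = 'b'

No, "bb" does not match (ab|ba)*


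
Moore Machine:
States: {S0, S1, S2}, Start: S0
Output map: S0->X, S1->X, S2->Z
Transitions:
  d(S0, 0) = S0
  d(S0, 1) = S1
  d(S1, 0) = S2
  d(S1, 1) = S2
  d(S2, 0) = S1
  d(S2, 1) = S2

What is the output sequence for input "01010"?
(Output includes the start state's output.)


Start: S0 (output X)
  --0--> S0 (output X)
  --1--> S1 (output X)
  --0--> S2 (output Z)
  --1--> S2 (output Z)
  --0--> S1 (output X)

"XXXZZX"


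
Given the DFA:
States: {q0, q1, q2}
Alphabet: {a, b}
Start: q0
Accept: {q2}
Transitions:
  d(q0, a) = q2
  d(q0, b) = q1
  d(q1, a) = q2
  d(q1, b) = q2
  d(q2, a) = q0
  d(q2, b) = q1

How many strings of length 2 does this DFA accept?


Enumerating all length-2 strings:
  "aa" -> q0 [reject]
  "ab" -> q1 [reject]
  "ba" -> q2 [accept]
  "bb" -> q2 [accept]

2 out of 4


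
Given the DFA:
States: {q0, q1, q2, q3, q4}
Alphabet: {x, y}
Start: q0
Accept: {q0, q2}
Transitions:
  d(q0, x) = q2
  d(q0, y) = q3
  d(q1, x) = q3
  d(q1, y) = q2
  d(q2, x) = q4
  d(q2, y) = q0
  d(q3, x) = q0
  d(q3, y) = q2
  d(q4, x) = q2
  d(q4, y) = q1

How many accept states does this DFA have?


Accept states listed: {q0, q2}
Counting: q0(1) q2(2)

2


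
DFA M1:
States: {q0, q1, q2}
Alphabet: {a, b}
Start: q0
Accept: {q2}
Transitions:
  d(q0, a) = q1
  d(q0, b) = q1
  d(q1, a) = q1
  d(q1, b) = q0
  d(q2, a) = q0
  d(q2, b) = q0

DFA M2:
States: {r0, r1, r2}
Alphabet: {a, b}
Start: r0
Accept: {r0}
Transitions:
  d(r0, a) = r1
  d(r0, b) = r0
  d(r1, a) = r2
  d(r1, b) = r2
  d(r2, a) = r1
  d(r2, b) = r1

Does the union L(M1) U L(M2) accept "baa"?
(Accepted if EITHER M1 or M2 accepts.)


M1: final=q1 accepted=False
M2: final=r2 accepted=False

No, union rejects (neither accepts)


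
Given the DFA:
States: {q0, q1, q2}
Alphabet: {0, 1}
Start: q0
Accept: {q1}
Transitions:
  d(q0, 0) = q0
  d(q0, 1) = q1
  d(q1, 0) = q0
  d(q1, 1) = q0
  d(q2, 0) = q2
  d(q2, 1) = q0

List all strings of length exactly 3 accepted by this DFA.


All strings of length 3: 8 total
Accepted: 3

"001", "101", "111"


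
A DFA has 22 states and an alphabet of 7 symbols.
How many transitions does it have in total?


Each state has exactly one transition per symbol.
22 * 7 = 154

154


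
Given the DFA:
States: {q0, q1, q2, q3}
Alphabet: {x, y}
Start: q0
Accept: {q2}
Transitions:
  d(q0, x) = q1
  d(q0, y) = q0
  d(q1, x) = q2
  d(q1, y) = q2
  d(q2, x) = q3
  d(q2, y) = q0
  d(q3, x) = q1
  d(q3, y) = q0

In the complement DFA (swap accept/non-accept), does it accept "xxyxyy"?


Trace: q0 -> q1 -> q2 -> q0 -> q1 -> q2 -> q0
Final: q0
Original accept: {q2}
Complement: q0 is not in original accept

Yes, complement accepts (original rejects)


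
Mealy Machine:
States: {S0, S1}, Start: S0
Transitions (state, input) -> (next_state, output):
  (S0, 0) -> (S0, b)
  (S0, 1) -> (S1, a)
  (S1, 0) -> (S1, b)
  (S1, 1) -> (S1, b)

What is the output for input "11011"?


Step-by-step:
  (S0, 1) -> (S1, a)
  (S1, 1) -> (S1, b)
  (S1, 0) -> (S1, b)
  (S1, 1) -> (S1, b)
  (S1, 1) -> (S1, b)

"abbbb"


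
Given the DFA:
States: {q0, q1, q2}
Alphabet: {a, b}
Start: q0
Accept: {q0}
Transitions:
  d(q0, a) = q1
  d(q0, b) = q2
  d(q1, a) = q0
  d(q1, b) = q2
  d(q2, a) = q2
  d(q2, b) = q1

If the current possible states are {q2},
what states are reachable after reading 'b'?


Apply transition on 'b' from each current state:
  d(q2, b) = q1

{q1}


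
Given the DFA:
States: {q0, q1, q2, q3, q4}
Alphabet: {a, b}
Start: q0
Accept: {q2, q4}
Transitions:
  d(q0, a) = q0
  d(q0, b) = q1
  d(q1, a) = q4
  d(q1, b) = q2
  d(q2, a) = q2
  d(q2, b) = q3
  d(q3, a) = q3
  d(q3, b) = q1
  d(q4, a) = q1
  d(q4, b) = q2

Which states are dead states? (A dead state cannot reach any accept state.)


Forward reachability from each state:
  q0 -> reaches accept state q2 (live)
  q1 -> reaches accept state q2 (live)
  q2 -> reaches accept state q2 (live)
  q3 -> reaches accept state q2 (live)
  q4 -> reaches accept state q2 (live)

None (all states can reach an accept state)


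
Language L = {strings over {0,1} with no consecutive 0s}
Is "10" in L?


'00' does not occur

Yes, "10" is in L


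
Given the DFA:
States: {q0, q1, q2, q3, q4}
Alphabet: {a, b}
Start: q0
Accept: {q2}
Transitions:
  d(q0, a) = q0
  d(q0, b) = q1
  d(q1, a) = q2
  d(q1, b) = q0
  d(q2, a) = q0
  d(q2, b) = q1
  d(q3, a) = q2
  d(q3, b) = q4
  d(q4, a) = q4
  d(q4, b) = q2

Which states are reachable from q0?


BFS from q0:
  layer 0: {q0}
  layer 1: {q1}
  layer 2: {q2}

{q0, q1, q2}


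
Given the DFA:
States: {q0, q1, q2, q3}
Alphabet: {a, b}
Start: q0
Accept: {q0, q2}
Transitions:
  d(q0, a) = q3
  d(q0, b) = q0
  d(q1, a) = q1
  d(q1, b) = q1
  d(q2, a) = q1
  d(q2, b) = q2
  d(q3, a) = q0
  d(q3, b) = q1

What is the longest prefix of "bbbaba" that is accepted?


Run the DFA, marking each prefix where the state is accepting:
  "" -> q0 [accept]
  "b" -> q0 [accept]
  "bb" -> q0 [accept]
  "bbb" -> q0 [accept]
  "bbba" -> q3 [reject]
  "bbbab" -> q1 [reject]
  "bbbaba" -> q1 [reject]

"bbb"


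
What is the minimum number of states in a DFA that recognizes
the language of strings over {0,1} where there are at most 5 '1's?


States: count = 0, 1, ..., 5 (all accepting; 6 states), plus a dead state for count > 5.
Total: 6 + 1 = 7.

7


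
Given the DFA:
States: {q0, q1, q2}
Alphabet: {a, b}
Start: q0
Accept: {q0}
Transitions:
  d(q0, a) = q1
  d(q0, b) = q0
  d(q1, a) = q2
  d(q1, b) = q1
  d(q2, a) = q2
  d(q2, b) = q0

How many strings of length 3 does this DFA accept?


Enumerating all length-3 strings:
  "aaa" -> q2 [reject]
  "aab" -> q0 [accept]
  "aba" -> q2 [reject]
  "abb" -> q1 [reject]
  "baa" -> q2 [reject]
  "bab" -> q1 [reject]
  "bba" -> q1 [reject]
  "bbb" -> q0 [accept]

2 out of 8


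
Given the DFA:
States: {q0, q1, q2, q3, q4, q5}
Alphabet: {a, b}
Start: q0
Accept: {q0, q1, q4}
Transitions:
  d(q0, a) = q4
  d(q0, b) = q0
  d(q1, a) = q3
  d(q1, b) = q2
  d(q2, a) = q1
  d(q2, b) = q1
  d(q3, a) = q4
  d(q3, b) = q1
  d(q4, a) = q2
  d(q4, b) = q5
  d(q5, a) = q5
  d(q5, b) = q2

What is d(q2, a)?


Looking up transition d(q2, a)

q1


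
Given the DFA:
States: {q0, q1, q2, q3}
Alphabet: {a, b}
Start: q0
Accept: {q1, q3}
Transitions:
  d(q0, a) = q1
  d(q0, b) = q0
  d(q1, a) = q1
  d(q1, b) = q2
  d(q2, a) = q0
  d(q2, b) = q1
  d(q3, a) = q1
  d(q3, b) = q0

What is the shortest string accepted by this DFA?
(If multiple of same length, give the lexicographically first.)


BFS by string length (lex-first path to each state shown):
  len 0: q0<-""
  len 1: q0<-"b", q1<-"a"
Found accept state at length 1.

"a"


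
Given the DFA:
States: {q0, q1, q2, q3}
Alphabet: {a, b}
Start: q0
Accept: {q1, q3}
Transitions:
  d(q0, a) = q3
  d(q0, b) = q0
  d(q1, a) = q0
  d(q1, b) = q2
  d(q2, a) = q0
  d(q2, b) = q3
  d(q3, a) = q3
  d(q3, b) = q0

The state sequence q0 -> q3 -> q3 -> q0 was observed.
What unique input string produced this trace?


Trace back each transition to find the symbol:
  q0 --[a]--> q3
  q3 --[a]--> q3
  q3 --[b]--> q0

"aab"


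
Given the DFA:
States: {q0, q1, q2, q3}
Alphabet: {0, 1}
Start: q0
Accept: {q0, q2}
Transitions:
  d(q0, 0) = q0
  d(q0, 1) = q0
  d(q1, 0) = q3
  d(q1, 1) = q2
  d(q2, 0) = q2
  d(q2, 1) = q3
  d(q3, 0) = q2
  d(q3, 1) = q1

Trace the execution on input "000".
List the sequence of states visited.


Input: 000
d(q0, 0) = q0
d(q0, 0) = q0
d(q0, 0) = q0


q0 -> q0 -> q0 -> q0


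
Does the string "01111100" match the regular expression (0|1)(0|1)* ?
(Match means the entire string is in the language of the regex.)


|string| = 8; first = '0'; last = '0'

Yes, "01111100" matches (0|1)(0|1)*


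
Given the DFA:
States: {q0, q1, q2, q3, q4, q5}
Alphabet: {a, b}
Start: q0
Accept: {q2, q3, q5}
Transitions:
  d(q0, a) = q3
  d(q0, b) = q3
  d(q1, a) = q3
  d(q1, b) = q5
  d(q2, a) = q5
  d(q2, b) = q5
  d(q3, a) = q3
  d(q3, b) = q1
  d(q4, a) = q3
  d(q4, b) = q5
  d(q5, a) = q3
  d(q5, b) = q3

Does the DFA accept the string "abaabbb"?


Trace: q0 -> q3 -> q1 -> q3 -> q3 -> q1 -> q5 -> q3
Final state: q3
Accept states: {q2, q3, q5}

Yes, accepted (final state q3 is an accept state)


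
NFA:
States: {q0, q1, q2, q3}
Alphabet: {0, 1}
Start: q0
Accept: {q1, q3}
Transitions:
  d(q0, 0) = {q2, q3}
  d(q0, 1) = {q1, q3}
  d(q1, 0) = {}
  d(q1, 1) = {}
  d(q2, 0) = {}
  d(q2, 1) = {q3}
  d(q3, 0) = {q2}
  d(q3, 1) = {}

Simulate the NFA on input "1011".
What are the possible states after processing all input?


Start: {q0}
  --1--> {q1, q3}
  --0--> {q2}
  --1--> {q3}
  --1--> {}

{} (empty set, no valid transitions)


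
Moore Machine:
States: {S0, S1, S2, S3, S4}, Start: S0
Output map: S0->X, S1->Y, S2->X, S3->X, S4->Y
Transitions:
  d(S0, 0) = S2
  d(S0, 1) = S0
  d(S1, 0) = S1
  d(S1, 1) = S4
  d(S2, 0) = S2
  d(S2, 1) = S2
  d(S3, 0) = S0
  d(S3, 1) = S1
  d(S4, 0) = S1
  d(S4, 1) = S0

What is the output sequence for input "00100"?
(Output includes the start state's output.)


Start: S0 (output X)
  --0--> S2 (output X)
  --0--> S2 (output X)
  --1--> S2 (output X)
  --0--> S2 (output X)
  --0--> S2 (output X)

"XXXXXX"


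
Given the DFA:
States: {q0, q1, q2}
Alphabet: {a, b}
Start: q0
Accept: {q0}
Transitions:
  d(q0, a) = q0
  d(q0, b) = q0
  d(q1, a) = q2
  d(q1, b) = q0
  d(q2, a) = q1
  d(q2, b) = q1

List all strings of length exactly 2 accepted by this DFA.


All strings of length 2: 4 total
Accepted: 4

"aa", "ab", "ba", "bb"


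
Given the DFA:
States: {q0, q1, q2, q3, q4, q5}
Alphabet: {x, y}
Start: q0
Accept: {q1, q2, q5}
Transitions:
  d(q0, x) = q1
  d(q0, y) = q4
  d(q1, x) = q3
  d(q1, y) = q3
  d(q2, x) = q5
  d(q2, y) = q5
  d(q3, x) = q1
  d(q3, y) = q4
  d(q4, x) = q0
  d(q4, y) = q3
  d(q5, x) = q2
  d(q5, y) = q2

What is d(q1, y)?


Looking up transition d(q1, y)

q3


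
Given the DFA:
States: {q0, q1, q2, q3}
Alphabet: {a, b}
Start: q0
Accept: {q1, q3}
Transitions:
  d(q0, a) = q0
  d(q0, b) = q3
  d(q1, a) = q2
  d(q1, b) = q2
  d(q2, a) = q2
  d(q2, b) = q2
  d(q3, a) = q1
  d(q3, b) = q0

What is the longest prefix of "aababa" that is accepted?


Run the DFA, marking each prefix where the state is accepting:
  "" -> q0 [reject]
  "a" -> q0 [reject]
  "aa" -> q0 [reject]
  "aab" -> q3 [accept]
  "aaba" -> q1 [accept]
  "aabab" -> q2 [reject]
  "aababa" -> q2 [reject]

"aaba"


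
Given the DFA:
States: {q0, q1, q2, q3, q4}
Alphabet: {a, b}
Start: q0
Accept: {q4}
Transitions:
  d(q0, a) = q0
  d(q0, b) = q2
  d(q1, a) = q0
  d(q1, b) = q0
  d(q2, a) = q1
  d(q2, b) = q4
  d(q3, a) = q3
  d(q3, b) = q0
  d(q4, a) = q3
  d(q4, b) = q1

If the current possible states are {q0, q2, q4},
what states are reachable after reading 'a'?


Apply transition on 'a' from each current state:
  d(q0, a) = q0
  d(q2, a) = q1
  d(q4, a) = q3

{q0, q1, q3}


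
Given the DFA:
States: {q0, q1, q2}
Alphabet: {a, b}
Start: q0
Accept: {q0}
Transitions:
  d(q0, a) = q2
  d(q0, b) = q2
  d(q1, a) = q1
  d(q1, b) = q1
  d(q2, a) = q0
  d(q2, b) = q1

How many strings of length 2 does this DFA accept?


Enumerating all length-2 strings:
  "aa" -> q0 [accept]
  "ab" -> q1 [reject]
  "ba" -> q0 [accept]
  "bb" -> q1 [reject]

2 out of 4


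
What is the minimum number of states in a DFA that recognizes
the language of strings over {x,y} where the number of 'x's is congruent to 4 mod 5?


States track (count of 'x') mod 5.
Need 5 states: one per remainder 0..4; accept = remainder 4.

5


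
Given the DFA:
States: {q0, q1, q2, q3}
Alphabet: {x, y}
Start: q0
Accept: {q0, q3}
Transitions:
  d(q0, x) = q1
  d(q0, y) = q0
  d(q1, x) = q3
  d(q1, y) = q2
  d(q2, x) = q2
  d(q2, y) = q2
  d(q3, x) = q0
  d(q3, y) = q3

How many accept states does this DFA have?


Accept states listed: {q0, q3}
Counting: q0(1) q3(2)

2


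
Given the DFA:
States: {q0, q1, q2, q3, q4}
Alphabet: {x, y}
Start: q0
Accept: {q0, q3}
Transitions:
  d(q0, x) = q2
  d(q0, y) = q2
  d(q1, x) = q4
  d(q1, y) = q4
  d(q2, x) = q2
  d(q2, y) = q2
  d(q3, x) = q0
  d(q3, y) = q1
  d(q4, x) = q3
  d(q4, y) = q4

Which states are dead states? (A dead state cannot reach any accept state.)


Forward reachability from each state:
  q0 -> reaches accept state q0 (live)
  q1 -> reaches accept state q0 (live)
  q2 -> reaches {q2}, no accept state (dead)
  q3 -> reaches accept state q0 (live)
  q4 -> reaches accept state q0 (live)

{q2}


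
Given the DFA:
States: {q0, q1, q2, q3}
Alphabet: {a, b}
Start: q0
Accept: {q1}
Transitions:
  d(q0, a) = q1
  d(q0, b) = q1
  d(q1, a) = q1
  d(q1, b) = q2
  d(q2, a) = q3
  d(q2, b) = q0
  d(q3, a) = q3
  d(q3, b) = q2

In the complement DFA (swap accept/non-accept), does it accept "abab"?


Trace: q0 -> q1 -> q2 -> q3 -> q2
Final: q2
Original accept: {q1}
Complement: q2 is not in original accept

Yes, complement accepts (original rejects)


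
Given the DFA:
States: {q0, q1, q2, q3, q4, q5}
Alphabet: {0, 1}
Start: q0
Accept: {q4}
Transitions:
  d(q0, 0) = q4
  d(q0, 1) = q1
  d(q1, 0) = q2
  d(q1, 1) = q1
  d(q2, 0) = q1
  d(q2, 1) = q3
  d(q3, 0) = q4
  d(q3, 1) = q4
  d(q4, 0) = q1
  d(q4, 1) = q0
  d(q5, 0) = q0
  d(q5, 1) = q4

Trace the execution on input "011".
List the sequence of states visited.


Input: 011
d(q0, 0) = q4
d(q4, 1) = q0
d(q0, 1) = q1


q0 -> q4 -> q0 -> q1


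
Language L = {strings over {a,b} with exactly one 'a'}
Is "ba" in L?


count('a') = 1

Yes, "ba" is in L


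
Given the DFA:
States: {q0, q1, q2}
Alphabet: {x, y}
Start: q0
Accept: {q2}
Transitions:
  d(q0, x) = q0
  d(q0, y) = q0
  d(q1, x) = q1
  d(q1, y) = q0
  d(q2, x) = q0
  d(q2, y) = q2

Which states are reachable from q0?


BFS from q0:
  layer 0: {q0}

{q0}


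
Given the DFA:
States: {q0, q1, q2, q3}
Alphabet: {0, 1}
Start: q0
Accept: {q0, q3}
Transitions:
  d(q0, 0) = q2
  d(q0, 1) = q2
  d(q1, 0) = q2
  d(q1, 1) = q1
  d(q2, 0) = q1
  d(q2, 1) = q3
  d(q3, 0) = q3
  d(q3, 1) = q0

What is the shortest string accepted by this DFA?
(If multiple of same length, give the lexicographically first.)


BFS by string length (lex-first path to each state shown):
  len 0: q0<-""
Found accept state at length 0.

"" (empty string)


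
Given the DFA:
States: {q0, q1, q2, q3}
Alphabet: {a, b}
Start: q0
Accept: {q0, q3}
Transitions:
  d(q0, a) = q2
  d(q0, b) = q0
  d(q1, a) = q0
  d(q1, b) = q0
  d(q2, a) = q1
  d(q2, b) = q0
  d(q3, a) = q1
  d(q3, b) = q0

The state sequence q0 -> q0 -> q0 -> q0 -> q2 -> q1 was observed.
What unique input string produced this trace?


Trace back each transition to find the symbol:
  q0 --[b]--> q0
  q0 --[b]--> q0
  q0 --[b]--> q0
  q0 --[a]--> q2
  q2 --[a]--> q1

"bbbaa"


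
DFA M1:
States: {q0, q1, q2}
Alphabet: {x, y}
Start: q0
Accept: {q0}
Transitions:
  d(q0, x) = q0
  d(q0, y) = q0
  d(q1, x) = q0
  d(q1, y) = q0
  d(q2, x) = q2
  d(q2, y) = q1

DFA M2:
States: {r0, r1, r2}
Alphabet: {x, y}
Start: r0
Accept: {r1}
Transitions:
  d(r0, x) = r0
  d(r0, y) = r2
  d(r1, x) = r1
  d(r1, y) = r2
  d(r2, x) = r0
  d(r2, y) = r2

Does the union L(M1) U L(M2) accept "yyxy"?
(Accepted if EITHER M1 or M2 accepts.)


M1: final=q0 accepted=True
M2: final=r2 accepted=False

Yes, union accepts


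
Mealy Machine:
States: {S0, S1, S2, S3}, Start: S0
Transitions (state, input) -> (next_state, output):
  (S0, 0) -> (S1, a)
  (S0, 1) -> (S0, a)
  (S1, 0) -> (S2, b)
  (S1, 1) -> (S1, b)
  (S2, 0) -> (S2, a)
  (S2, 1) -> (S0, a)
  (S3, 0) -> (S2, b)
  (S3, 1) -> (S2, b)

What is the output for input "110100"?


Step-by-step:
  (S0, 1) -> (S0, a)
  (S0, 1) -> (S0, a)
  (S0, 0) -> (S1, a)
  (S1, 1) -> (S1, b)
  (S1, 0) -> (S2, b)
  (S2, 0) -> (S2, a)

"aaabba"


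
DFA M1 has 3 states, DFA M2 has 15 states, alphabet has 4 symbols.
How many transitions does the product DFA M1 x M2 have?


Product DFA has 3 * 15 = 45 states.
Each has 4 transitions: 45 * 4 = 180

180


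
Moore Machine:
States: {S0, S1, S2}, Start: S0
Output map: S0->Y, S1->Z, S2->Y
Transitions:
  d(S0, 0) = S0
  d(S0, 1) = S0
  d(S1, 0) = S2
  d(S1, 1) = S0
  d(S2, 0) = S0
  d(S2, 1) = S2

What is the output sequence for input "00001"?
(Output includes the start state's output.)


Start: S0 (output Y)
  --0--> S0 (output Y)
  --0--> S0 (output Y)
  --0--> S0 (output Y)
  --0--> S0 (output Y)
  --1--> S0 (output Y)

"YYYYYY"


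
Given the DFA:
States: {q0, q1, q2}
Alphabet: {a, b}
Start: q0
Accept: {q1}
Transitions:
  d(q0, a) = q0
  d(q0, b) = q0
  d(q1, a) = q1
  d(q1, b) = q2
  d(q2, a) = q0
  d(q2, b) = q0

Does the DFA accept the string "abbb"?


Trace: q0 -> q0 -> q0 -> q0 -> q0
Final state: q0
Accept states: {q1}

No, rejected (final state q0 is not an accept state)


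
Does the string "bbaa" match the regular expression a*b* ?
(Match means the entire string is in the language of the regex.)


|string| = 4; first = 'b'; last = 'a'

No, "bbaa" does not match a*b*


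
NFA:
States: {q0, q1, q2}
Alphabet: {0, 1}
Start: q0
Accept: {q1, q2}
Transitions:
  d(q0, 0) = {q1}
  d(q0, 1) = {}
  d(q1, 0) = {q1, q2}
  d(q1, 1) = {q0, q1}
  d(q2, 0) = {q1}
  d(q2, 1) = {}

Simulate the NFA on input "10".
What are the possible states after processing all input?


Start: {q0}
  --1--> {}
  --0--> {}

{} (empty set, no valid transitions)


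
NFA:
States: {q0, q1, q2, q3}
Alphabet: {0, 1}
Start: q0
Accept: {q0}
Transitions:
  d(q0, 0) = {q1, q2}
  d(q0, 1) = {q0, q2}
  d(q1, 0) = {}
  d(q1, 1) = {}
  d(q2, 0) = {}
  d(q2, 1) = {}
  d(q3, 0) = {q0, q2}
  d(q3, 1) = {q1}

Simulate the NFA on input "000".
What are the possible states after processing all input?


Start: {q0}
  --0--> {q1, q2}
  --0--> {}
  --0--> {}

{} (empty set, no valid transitions)


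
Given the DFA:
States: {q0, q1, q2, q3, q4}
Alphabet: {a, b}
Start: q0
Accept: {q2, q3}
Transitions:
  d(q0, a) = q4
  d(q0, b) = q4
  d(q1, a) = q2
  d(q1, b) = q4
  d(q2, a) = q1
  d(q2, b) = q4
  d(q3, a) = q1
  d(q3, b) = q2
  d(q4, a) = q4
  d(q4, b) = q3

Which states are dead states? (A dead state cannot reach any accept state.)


Forward reachability from each state:
  q0 -> reaches accept state q2 (live)
  q1 -> reaches accept state q2 (live)
  q2 -> reaches accept state q2 (live)
  q3 -> reaches accept state q2 (live)
  q4 -> reaches accept state q2 (live)

None (all states can reach an accept state)


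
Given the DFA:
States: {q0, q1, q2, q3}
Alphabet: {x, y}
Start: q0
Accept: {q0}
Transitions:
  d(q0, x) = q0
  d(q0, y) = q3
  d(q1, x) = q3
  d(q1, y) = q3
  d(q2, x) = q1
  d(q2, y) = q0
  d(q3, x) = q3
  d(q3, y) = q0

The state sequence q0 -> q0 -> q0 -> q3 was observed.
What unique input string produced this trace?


Trace back each transition to find the symbol:
  q0 --[x]--> q0
  q0 --[x]--> q0
  q0 --[y]--> q3

"xxy"


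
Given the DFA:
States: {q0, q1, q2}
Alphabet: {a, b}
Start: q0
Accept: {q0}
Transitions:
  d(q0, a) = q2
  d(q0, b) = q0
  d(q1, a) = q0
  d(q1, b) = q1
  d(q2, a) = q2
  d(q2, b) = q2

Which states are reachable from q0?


BFS from q0:
  layer 0: {q0}
  layer 1: {q2}

{q0, q2}


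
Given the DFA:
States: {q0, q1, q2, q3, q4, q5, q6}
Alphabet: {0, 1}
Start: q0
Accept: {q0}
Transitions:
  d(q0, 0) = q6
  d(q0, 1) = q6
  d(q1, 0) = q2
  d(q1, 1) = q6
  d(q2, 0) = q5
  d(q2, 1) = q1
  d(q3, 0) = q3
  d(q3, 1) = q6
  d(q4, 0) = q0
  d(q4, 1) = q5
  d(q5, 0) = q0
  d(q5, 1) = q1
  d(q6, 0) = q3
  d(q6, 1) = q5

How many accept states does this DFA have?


Accept states listed: {q0}
Counting: q0(1)

1


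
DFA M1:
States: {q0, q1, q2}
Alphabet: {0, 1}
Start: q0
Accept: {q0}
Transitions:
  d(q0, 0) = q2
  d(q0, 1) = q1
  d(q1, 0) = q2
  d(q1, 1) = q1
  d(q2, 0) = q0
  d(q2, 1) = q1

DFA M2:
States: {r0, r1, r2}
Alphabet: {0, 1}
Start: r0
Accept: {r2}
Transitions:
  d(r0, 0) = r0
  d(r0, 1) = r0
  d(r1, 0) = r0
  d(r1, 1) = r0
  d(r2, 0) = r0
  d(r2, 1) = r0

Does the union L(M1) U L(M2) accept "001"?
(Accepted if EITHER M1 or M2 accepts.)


M1: final=q1 accepted=False
M2: final=r0 accepted=False

No, union rejects (neither accepts)


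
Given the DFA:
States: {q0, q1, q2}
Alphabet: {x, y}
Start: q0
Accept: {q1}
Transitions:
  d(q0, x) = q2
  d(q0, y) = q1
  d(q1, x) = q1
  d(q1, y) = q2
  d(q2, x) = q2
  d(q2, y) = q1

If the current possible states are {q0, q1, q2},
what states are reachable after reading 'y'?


Apply transition on 'y' from each current state:
  d(q0, y) = q1
  d(q1, y) = q2
  d(q2, y) = q1

{q1, q2}


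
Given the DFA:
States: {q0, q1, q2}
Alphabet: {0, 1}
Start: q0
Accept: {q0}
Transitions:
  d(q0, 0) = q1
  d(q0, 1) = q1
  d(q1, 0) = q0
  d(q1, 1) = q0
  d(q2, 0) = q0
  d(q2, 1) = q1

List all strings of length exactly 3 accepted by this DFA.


All strings of length 3: 8 total
Accepted: 0

None


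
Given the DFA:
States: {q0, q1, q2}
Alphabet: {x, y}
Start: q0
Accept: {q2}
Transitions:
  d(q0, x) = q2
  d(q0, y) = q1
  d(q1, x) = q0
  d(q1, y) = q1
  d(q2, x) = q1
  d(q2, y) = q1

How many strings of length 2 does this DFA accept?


Enumerating all length-2 strings:
  "xx" -> q1 [reject]
  "xy" -> q1 [reject]
  "yx" -> q0 [reject]
  "yy" -> q1 [reject]

0 out of 4


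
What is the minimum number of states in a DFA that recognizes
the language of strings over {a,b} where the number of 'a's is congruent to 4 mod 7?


States track (count of 'a') mod 7.
Need 7 states: one per remainder 0..6; accept = remainder 4.

7


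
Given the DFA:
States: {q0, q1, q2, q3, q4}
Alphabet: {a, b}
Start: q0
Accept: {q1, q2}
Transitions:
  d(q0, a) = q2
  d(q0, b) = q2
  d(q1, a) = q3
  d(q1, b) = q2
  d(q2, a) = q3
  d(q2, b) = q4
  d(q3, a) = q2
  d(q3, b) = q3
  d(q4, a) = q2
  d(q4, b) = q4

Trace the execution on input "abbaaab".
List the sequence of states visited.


Input: abbaaab
d(q0, a) = q2
d(q2, b) = q4
d(q4, b) = q4
d(q4, a) = q2
d(q2, a) = q3
d(q3, a) = q2
d(q2, b) = q4


q0 -> q2 -> q4 -> q4 -> q2 -> q3 -> q2 -> q4


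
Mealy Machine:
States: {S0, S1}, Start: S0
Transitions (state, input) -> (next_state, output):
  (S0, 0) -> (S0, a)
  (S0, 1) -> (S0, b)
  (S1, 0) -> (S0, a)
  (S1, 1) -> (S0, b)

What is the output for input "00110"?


Step-by-step:
  (S0, 0) -> (S0, a)
  (S0, 0) -> (S0, a)
  (S0, 1) -> (S0, b)
  (S0, 1) -> (S0, b)
  (S0, 0) -> (S0, a)

"aabba"


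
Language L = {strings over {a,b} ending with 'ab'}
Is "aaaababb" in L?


last two symbols = 'bb'

No, "aaaababb" is not in L


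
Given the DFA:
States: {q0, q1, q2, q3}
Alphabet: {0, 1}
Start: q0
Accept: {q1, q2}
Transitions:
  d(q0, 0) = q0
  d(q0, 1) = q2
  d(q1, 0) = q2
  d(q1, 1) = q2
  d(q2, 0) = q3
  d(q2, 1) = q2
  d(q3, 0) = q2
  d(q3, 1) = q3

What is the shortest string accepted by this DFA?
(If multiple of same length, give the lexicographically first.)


BFS by string length (lex-first path to each state shown):
  len 0: q0<-""
  len 1: q0<-"0", q2<-"1"
Found accept state at length 1.

"1"


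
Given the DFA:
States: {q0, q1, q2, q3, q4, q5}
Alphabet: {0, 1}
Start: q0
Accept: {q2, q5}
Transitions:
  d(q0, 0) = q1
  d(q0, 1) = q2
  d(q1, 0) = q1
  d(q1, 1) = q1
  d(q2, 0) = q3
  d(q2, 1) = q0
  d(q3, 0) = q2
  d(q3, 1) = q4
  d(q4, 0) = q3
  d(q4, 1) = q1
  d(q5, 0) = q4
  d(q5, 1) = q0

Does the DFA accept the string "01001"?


Trace: q0 -> q1 -> q1 -> q1 -> q1 -> q1
Final state: q1
Accept states: {q2, q5}

No, rejected (final state q1 is not an accept state)


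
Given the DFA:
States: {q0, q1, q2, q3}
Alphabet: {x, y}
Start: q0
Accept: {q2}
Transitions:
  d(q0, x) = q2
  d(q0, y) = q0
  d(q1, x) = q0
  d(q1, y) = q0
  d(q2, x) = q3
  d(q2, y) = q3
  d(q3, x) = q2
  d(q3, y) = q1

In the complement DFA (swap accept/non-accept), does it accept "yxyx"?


Trace: q0 -> q0 -> q2 -> q3 -> q2
Final: q2
Original accept: {q2}
Complement: q2 is in original accept

No, complement rejects (original accepts)


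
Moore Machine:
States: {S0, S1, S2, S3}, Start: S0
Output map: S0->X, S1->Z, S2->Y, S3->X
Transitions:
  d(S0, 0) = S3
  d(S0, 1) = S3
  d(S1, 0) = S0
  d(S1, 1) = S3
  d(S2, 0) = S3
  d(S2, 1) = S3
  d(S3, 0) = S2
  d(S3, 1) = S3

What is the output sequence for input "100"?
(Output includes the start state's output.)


Start: S0 (output X)
  --1--> S3 (output X)
  --0--> S2 (output Y)
  --0--> S3 (output X)

"XXYX"
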